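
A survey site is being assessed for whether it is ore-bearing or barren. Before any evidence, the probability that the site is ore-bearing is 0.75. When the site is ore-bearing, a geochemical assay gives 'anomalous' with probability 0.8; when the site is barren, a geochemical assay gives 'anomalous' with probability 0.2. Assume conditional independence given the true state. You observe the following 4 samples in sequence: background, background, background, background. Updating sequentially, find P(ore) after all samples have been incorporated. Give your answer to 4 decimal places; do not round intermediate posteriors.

After 'background': P(ore) = 0.2·0.7500 / (0.2·0.7500 + 0.8·0.2500) ≈ 0.4286
After 'background': P(ore) = 0.2·0.4286 / (0.2·0.4286 + 0.8·0.5714) ≈ 0.1579
After 'background': P(ore) = 0.2·0.1579 / (0.2·0.1579 + 0.8·0.8421) ≈ 0.0448
After 'background': P(ore) = 0.2·0.0448 / (0.2·0.0448 + 0.8·0.9552) ≈ 0.0116

0.0116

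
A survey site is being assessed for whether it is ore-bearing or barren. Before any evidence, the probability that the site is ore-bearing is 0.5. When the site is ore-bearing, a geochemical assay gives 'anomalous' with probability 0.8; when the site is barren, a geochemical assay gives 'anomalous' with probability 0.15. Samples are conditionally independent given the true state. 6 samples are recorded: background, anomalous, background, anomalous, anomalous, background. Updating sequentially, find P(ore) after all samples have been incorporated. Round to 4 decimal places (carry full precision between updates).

Each posterior becomes the prior for the next update.
After 'background': P(ore) = 0.2·0.5000 / (0.2·0.5000 + 0.85·0.5000) ≈ 0.1905
After 'anomalous': P(ore) = 0.8·0.1905 / (0.8·0.1905 + 0.15·0.8095) ≈ 0.5565
After 'background': P(ore) = 0.2·0.5565 / (0.2·0.5565 + 0.85·0.4435) ≈ 0.2280
After 'anomalous': P(ore) = 0.8·0.2280 / (0.8·0.2280 + 0.15·0.7720) ≈ 0.6116
After 'anomalous': P(ore) = 0.8·0.6116 / (0.8·0.6116 + 0.15·0.3884) ≈ 0.8936
After 'background': P(ore) = 0.2·0.8936 / (0.2·0.8936 + 0.85·0.1064) ≈ 0.6640

0.6640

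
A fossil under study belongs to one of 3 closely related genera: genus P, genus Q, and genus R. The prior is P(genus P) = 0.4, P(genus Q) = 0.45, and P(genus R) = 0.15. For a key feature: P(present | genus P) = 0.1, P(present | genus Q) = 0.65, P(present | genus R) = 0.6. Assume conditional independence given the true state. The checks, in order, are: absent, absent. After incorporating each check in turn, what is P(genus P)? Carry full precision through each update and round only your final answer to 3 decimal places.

After 'absent': normaliser = 0.9·0.4000 + 0.35·0.4500 + 0.4·0.1500; P(genus P) ≈ 0.6234, P(genus Q) ≈ 0.2727, P(genus R) ≈ 0.1039
After 'absent': normaliser = 0.9·0.6234 + 0.35·0.2727 + 0.4·0.1039; P(genus P) ≈ 0.8037, P(genus Q) ≈ 0.1367, P(genus R) ≈ 0.0595

0.804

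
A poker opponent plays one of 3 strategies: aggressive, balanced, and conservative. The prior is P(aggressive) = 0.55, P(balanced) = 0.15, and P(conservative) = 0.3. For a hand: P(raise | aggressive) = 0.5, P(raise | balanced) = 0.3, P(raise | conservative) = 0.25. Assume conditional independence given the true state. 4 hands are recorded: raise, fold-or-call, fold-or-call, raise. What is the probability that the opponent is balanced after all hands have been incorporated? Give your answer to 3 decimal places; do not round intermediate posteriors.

0.128

After 'raise': normaliser = 0.5·0.5500 + 0.3·0.1500 + 0.25·0.3000; P(aggressive) ≈ 0.6962, P(balanced) ≈ 0.1139, P(conservative) ≈ 0.1899
After 'fold-or-call': normaliser = 0.5·0.6962 + 0.7·0.1139 + 0.75·0.1899; P(aggressive) ≈ 0.6104, P(balanced) ≈ 0.1398, P(conservative) ≈ 0.2497
After 'fold-or-call': normaliser = 0.5·0.6104 + 0.7·0.1398 + 0.75·0.2497; P(aggressive) ≈ 0.5170, P(balanced) ≈ 0.1658, P(conservative) ≈ 0.3172
After 'raise': normaliser = 0.5·0.5170 + 0.3·0.1658 + 0.25·0.3172; P(aggressive) ≈ 0.6670, P(balanced) ≈ 0.1284, P(conservative) ≈ 0.2046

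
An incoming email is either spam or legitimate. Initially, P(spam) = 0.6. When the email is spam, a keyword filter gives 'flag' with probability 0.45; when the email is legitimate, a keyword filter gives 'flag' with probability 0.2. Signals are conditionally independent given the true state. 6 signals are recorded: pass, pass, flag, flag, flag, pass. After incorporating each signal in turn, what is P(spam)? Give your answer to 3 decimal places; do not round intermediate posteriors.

Each posterior becomes the prior for the next update.
After 'pass': P(spam) = 0.55·0.6000 / (0.55·0.6000 + 0.8·0.4000) ≈ 0.5077
After 'pass': P(spam) = 0.55·0.5077 / (0.55·0.5077 + 0.8·0.4923) ≈ 0.4149
After 'flag': P(spam) = 0.45·0.4149 / (0.45·0.4149 + 0.2·0.5851) ≈ 0.6147
After 'flag': P(spam) = 0.45·0.6147 / (0.45·0.6147 + 0.2·0.3853) ≈ 0.7821
After 'flag': P(spam) = 0.45·0.7821 / (0.45·0.7821 + 0.2·0.2179) ≈ 0.8898
After 'pass': P(spam) = 0.55·0.8898 / (0.55·0.8898 + 0.8·0.1102) ≈ 0.8474

0.847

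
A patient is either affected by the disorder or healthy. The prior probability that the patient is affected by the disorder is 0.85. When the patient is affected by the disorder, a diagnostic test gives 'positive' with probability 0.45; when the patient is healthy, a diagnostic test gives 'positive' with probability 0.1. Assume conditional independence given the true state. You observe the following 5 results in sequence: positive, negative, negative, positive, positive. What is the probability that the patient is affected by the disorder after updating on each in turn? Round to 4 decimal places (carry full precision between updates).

0.9948

After 'positive': P(affected) = 0.45·0.8500 / (0.45·0.8500 + 0.1·0.1500) ≈ 0.9623
After 'negative': P(affected) = 0.55·0.9623 / (0.55·0.9623 + 0.9·0.0377) ≈ 0.9397
After 'negative': P(affected) = 0.55·0.9397 / (0.55·0.9397 + 0.9·0.0603) ≈ 0.9050
After 'positive': P(affected) = 0.45·0.9050 / (0.45·0.9050 + 0.1·0.0950) ≈ 0.9772
After 'positive': P(affected) = 0.45·0.9772 / (0.45·0.9772 + 0.1·0.0228) ≈ 0.9948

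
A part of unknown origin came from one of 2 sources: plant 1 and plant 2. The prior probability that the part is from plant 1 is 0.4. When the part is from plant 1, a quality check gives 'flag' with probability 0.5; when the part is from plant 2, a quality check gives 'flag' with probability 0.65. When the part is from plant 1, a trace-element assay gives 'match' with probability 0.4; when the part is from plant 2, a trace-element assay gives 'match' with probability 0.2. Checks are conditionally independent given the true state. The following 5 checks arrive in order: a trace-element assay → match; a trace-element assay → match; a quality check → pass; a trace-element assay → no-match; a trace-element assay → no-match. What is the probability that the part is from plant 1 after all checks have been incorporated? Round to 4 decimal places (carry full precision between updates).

After a trace-element assay='match': P(plant 1) = 0.4·0.4000 / (0.4·0.4000 + 0.2·0.6000) ≈ 0.5714
After a trace-element assay='match': P(plant 1) = 0.4·0.5714 / (0.4·0.5714 + 0.2·0.4286) ≈ 0.7273
After a quality check='pass': P(plant 1) = 0.5·0.7273 / (0.5·0.7273 + 0.35·0.2727) ≈ 0.7921
After a trace-element assay='no-match': P(plant 1) = 0.6·0.7921 / (0.6·0.7921 + 0.8·0.2079) ≈ 0.7407
After a trace-element assay='no-match': P(plant 1) = 0.6·0.7407 / (0.6·0.7407 + 0.8·0.2593) ≈ 0.6818

0.6818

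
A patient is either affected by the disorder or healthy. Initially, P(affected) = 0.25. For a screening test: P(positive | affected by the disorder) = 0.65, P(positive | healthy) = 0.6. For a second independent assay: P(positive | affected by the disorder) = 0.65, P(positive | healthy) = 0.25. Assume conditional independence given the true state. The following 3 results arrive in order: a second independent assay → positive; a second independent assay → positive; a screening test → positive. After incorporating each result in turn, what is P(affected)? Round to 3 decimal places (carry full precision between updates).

0.709

After a second independent assay='positive': P(affected) = 0.65·0.2500 / (0.65·0.2500 + 0.25·0.7500) ≈ 0.4643
After a second independent assay='positive': P(affected) = 0.65·0.4643 / (0.65·0.4643 + 0.25·0.5357) ≈ 0.6926
After a screening test='positive': P(affected) = 0.65·0.6926 / (0.65·0.6926 + 0.6·0.3074) ≈ 0.7094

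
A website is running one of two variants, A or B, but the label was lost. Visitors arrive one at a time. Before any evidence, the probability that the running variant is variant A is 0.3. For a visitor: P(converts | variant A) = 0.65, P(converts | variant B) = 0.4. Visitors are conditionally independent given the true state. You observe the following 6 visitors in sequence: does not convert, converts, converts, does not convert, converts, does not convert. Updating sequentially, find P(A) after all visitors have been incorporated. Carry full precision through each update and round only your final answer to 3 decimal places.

0.267

After 'does not convert': P(A) = 0.35·0.3000 / (0.35·0.3000 + 0.6·0.7000) ≈ 0.2000
After 'converts': P(A) = 0.65·0.2000 / (0.65·0.2000 + 0.4·0.8000) ≈ 0.2889
After 'converts': P(A) = 0.65·0.2889 / (0.65·0.2889 + 0.4·0.7111) ≈ 0.3976
After 'does not convert': P(A) = 0.35·0.3976 / (0.35·0.3976 + 0.6·0.6024) ≈ 0.2780
After 'converts': P(A) = 0.65·0.2780 / (0.65·0.2780 + 0.4·0.7220) ≈ 0.3849
After 'does not convert': P(A) = 0.35·0.3849 / (0.35·0.3849 + 0.6·0.6151) ≈ 0.2674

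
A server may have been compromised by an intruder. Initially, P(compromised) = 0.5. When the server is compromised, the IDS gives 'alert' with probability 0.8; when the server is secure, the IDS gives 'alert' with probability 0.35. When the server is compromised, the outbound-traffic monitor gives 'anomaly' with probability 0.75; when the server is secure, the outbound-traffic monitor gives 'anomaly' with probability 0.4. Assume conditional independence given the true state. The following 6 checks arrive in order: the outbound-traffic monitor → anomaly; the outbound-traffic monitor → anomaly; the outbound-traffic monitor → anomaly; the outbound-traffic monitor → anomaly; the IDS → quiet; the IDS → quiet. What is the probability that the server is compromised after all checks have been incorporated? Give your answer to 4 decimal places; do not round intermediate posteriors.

After the outbound-traffic monitor='anomaly': P(compromised) = 0.75·0.5000 / (0.75·0.5000 + 0.4·0.5000) ≈ 0.6522
After the outbound-traffic monitor='anomaly': P(compromised) = 0.75·0.6522 / (0.75·0.6522 + 0.4·0.3478) ≈ 0.7785
After the outbound-traffic monitor='anomaly': P(compromised) = 0.75·0.7785 / (0.75·0.7785 + 0.4·0.2215) ≈ 0.8683
After the outbound-traffic monitor='anomaly': P(compromised) = 0.75·0.8683 / (0.75·0.8683 + 0.4·0.1317) ≈ 0.9251
After the IDS='quiet': P(compromised) = 0.2·0.9251 / (0.2·0.9251 + 0.65·0.0749) ≈ 0.7918
After the IDS='quiet': P(compromised) = 0.2·0.7918 / (0.2·0.7918 + 0.65·0.2082) ≈ 0.5392

0.5392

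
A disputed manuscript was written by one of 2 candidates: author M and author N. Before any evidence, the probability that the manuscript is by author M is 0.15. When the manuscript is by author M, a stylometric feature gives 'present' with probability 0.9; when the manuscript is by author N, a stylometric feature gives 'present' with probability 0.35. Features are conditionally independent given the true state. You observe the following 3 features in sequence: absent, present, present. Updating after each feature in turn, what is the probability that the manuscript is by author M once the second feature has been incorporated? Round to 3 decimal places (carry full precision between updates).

After 'absent': P(author M) = 0.1·0.1500 / (0.1·0.1500 + 0.65·0.8500) ≈ 0.0264
After 'present': P(author M) = 0.9·0.0264 / (0.9·0.0264 + 0.35·0.9736) ≈ 0.0653

0.065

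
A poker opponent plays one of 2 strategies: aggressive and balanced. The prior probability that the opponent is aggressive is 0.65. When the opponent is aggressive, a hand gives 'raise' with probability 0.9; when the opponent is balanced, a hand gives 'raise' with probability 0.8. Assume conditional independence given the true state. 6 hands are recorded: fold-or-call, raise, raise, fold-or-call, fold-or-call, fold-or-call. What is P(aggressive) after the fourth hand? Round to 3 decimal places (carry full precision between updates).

After 'fold-or-call': P(aggressive) = 0.1·0.6500 / (0.1·0.6500 + 0.2·0.3500) ≈ 0.4815
After 'raise': P(aggressive) = 0.9·0.4815 / (0.9·0.4815 + 0.8·0.5185) ≈ 0.5109
After 'raise': P(aggressive) = 0.9·0.5109 / (0.9·0.5109 + 0.8·0.4891) ≈ 0.5403
After 'fold-or-call': P(aggressive) = 0.1·0.5403 / (0.1·0.5403 + 0.2·0.4597) ≈ 0.3701

0.370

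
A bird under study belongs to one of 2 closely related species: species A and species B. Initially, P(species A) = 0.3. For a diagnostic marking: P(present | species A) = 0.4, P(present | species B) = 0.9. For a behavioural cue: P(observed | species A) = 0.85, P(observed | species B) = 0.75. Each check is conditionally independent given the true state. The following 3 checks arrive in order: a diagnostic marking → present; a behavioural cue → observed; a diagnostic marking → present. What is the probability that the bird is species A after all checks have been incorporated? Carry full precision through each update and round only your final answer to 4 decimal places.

After a diagnostic marking='present': P(species A) = 0.4·0.3000 / (0.4·0.3000 + 0.9·0.7000) ≈ 0.1600
After a behavioural cue='observed': P(species A) = 0.85·0.1600 / (0.85·0.1600 + 0.75·0.8400) ≈ 0.1775
After a diagnostic marking='present': P(species A) = 0.4·0.1775 / (0.4·0.1775 + 0.9·0.8225) ≈ 0.0875

0.0875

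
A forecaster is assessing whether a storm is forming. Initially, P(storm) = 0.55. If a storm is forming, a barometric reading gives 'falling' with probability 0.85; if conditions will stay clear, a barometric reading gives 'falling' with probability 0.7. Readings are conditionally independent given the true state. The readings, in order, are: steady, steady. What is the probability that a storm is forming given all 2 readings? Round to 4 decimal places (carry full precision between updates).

After 'steady': P(storm) = 0.15·0.5500 / (0.15·0.5500 + 0.3·0.4500) ≈ 0.3793
After 'steady': P(storm) = 0.15·0.3793 / (0.15·0.3793 + 0.3·0.6207) ≈ 0.2340

0.2340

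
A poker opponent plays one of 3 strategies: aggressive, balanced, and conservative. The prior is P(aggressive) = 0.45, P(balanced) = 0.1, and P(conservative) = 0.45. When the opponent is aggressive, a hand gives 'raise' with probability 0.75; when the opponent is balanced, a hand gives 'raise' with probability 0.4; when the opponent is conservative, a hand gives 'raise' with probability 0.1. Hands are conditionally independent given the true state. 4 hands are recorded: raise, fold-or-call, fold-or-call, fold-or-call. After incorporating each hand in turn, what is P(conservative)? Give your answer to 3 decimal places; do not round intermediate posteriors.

After 'raise': normaliser = 0.75·0.4500 + 0.4·0.1000 + 0.1·0.4500; P(aggressive) ≈ 0.7988, P(balanced) ≈ 0.0947, P(conservative) ≈ 0.1065
After 'fold-or-call': normaliser = 0.25·0.7988 + 0.6·0.0947 + 0.9·0.1065; P(aggressive) ≈ 0.5668, P(balanced) ≈ 0.1612, P(conservative) ≈ 0.2720
After 'fold-or-call': normaliser = 0.25·0.5668 + 0.6·0.1612 + 0.9·0.2720; P(aggressive) ≈ 0.2932, P(balanced) ≈ 0.2002, P(conservative) ≈ 0.5066
After 'fold-or-call': normaliser = 0.25·0.2932 + 0.6·0.2002 + 0.9·0.5066; P(aggressive) ≈ 0.1129, P(balanced) ≈ 0.1849, P(conservative) ≈ 0.7022

0.702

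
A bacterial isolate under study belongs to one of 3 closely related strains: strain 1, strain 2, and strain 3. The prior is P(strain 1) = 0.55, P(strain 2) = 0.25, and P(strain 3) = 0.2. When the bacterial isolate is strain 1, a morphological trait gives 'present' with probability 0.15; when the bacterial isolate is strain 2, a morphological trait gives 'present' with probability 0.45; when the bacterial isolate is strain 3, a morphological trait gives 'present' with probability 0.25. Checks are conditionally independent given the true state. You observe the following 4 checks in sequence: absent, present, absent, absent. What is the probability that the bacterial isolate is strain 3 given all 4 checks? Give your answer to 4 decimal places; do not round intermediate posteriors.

0.2331

After 'absent': normaliser = 0.85·0.5500 + 0.55·0.2500 + 0.75·0.2000; P(strain 1) ≈ 0.6192, P(strain 2) ≈ 0.1821, P(strain 3) ≈ 0.1987
After 'present': normaliser = 0.15·0.6192 + 0.45·0.1821 + 0.25·0.1987; P(strain 1) ≈ 0.4137, P(strain 2) ≈ 0.3650, P(strain 3) ≈ 0.2212
After 'absent': normaliser = 0.85·0.4137 + 0.55·0.3650 + 0.75·0.2212; P(strain 1) ≈ 0.4895, P(strain 2) ≈ 0.2795, P(strain 3) ≈ 0.2310
After 'absent': normaliser = 0.85·0.4895 + 0.55·0.2795 + 0.75·0.2310; P(strain 1) ≈ 0.5600, P(strain 2) ≈ 0.2069, P(strain 3) ≈ 0.2331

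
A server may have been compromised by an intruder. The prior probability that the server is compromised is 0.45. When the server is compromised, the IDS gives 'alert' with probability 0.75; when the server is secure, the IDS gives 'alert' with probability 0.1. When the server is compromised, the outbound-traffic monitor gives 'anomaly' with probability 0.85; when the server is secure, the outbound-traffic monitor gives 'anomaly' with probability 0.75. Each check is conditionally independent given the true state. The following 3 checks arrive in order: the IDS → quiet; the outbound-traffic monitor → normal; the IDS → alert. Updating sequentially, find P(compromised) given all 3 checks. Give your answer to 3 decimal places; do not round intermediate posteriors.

After the IDS='quiet': P(compromised) = 0.25·0.4500 / (0.25·0.4500 + 0.9·0.5500) ≈ 0.1852
After the outbound-traffic monitor='normal': P(compromised) = 0.15·0.1852 / (0.15·0.1852 + 0.25·0.8148) ≈ 0.1200
After the IDS='alert': P(compromised) = 0.75·0.1200 / (0.75·0.1200 + 0.1·0.8800) ≈ 0.5056

0.506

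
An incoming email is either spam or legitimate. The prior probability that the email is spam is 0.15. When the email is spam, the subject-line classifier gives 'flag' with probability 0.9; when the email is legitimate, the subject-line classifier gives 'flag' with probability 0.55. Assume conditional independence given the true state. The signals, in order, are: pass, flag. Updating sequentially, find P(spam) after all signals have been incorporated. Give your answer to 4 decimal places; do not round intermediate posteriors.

Apply Bayes' rule sequentially, carrying P(spam) forward.
After 'pass': P(spam) = 0.1·0.1500 / (0.1·0.1500 + 0.45·0.8500) ≈ 0.0377
After 'flag': P(spam) = 0.9·0.0377 / (0.9·0.0377 + 0.55·0.9623) ≈ 0.0603

0.0603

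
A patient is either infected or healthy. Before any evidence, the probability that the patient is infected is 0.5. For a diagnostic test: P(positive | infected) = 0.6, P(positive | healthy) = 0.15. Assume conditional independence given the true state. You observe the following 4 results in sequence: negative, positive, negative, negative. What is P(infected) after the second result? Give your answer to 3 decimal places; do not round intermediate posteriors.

After 'negative': P(infected) = 0.4·0.5000 / (0.4·0.5000 + 0.85·0.5000) ≈ 0.3200
After 'positive': P(infected) = 0.6·0.3200 / (0.6·0.3200 + 0.15·0.6800) ≈ 0.6531

0.653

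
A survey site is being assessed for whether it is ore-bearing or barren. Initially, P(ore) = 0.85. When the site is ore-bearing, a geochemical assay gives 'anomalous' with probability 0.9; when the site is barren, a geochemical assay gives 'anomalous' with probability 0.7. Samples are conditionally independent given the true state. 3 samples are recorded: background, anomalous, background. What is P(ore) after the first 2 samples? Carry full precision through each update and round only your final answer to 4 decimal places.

After 'background': P(ore) = 0.1·0.8500 / (0.1·0.8500 + 0.3·0.1500) ≈ 0.6538
After 'anomalous': P(ore) = 0.9·0.6538 / (0.9·0.6538 + 0.7·0.3462) ≈ 0.7083

0.7083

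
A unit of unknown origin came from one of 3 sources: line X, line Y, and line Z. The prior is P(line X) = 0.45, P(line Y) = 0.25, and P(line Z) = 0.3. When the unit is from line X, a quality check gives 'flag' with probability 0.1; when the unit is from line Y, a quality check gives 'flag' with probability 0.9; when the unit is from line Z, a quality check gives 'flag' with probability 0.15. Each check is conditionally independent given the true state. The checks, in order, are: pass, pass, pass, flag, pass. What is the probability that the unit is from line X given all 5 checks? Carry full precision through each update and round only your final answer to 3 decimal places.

0.557

After 'pass': normaliser = 0.9·0.4500 + 0.1·0.2500 + 0.85·0.3000; P(line X) ≈ 0.5912, P(line Y) ≈ 0.0365, P(line Z) ≈ 0.3723
After 'pass': normaliser = 0.9·0.5912 + 0.1·0.0365 + 0.85·0.3723; P(line X) ≈ 0.6244, P(line Y) ≈ 0.0043, P(line Z) ≈ 0.3713
After 'pass': normaliser = 0.9·0.6244 + 0.1·0.0043 + 0.85·0.3713; P(line X) ≈ 0.6401, P(line Y) ≈ 0.0005, P(line Z) ≈ 0.3595
After 'flag': normaliser = 0.1·0.6401 + 0.9·0.0005 + 0.15·0.3595; P(line X) ≈ 0.5408, P(line Y) ≈ 0.0037, P(line Z) ≈ 0.4555
After 'pass': normaliser = 0.9·0.5408 + 0.1·0.0037 + 0.85·0.4555; P(line X) ≈ 0.5567, P(line Y) ≈ 0.0004, P(line Z) ≈ 0.4429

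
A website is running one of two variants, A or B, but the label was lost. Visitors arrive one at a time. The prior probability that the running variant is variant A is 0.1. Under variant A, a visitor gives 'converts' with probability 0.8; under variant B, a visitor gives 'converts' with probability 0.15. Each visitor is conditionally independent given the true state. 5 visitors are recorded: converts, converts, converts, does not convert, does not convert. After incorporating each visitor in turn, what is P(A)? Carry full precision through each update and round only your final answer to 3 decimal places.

0.483

After 'converts': P(A) = 0.8·0.1000 / (0.8·0.1000 + 0.15·0.9000) ≈ 0.3721
After 'converts': P(A) = 0.8·0.3721 / (0.8·0.3721 + 0.15·0.6279) ≈ 0.7596
After 'converts': P(A) = 0.8·0.7596 / (0.8·0.7596 + 0.15·0.2404) ≈ 0.9440
After 'does not convert': P(A) = 0.2·0.9440 / (0.2·0.9440 + 0.85·0.0560) ≈ 0.7986
After 'does not convert': P(A) = 0.2·0.7986 / (0.2·0.7986 + 0.85·0.2014) ≈ 0.4827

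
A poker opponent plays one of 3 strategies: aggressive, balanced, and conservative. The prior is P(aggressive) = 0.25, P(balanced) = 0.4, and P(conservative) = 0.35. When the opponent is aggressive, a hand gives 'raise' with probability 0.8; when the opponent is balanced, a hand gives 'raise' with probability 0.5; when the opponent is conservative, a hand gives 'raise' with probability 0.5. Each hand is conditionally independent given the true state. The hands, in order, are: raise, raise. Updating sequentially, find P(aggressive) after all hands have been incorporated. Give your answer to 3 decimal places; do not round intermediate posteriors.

After 'raise': normaliser = 0.8·0.2500 + 0.5·0.4000 + 0.5·0.3500; P(aggressive) ≈ 0.3478, P(balanced) ≈ 0.3478, P(conservative) ≈ 0.3043
After 'raise': normaliser = 0.8·0.3478 + 0.5·0.3478 + 0.5·0.3043; P(aggressive) ≈ 0.4604, P(balanced) ≈ 0.2878, P(conservative) ≈ 0.2518

0.460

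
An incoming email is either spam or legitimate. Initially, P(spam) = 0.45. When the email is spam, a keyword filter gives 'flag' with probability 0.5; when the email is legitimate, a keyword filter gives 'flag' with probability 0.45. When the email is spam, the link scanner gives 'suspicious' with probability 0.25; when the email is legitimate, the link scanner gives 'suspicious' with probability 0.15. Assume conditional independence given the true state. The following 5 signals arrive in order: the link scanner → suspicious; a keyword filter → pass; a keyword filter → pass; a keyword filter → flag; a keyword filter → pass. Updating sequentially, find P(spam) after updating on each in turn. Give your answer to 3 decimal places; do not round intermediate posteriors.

After the link scanner='suspicious': P(spam) = 0.25·0.4500 / (0.25·0.4500 + 0.15·0.5500) ≈ 0.5769
After a keyword filter='pass': P(spam) = 0.5·0.5769 / (0.5·0.5769 + 0.55·0.4231) ≈ 0.5535
After a keyword filter='pass': P(spam) = 0.5·0.5535 / (0.5·0.5535 + 0.55·0.4465) ≈ 0.5298
After a keyword filter='flag': P(spam) = 0.5·0.5298 / (0.5·0.5298 + 0.45·0.4702) ≈ 0.5560
After a keyword filter='pass': P(spam) = 0.5·0.5560 / (0.5·0.5560 + 0.55·0.4440) ≈ 0.5324

0.532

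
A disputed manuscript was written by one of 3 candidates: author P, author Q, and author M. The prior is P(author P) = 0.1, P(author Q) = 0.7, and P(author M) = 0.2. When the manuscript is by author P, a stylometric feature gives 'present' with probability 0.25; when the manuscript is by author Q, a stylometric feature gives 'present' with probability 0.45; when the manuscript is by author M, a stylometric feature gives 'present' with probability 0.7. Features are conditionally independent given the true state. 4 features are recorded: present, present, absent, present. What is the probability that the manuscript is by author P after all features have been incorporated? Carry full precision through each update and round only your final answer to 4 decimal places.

After 'present': normaliser = 0.25·0.1000 + 0.45·0.7000 + 0.7·0.2000; P(author P) ≈ 0.0521, P(author Q) ≈ 0.6562, P(author M) ≈ 0.2917
After 'present': normaliser = 0.25·0.0521 + 0.45·0.6562 + 0.7·0.2917; P(author P) ≈ 0.0254, P(author Q) ≈ 0.5762, P(author M) ≈ 0.3984
After 'absent': normaliser = 0.75·0.0254 + 0.55·0.5762 + 0.3·0.3984; P(author P) ≈ 0.0418, P(author Q) ≈ 0.6958, P(author M) ≈ 0.2624
After 'present': normaliser = 0.25·0.0418 + 0.45·0.6958 + 0.7·0.2624; P(author P) ≈ 0.0206, P(author Q) ≈ 0.6173, P(author M) ≈ 0.3621

0.0206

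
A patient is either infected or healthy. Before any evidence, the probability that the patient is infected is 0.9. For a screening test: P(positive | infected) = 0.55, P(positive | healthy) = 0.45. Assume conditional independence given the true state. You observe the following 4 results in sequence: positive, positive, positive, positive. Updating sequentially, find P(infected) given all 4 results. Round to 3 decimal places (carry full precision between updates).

0.953

After 'positive': P(infected) = 0.55·0.9000 / (0.55·0.9000 + 0.45·0.1000) ≈ 0.9167
After 'positive': P(infected) = 0.55·0.9167 / (0.55·0.9167 + 0.45·0.0833) ≈ 0.9308
After 'positive': P(infected) = 0.55·0.9308 / (0.55·0.9308 + 0.45·0.0692) ≈ 0.9426
After 'positive': P(infected) = 0.55·0.9426 / (0.55·0.9426 + 0.45·0.0574) ≈ 0.9526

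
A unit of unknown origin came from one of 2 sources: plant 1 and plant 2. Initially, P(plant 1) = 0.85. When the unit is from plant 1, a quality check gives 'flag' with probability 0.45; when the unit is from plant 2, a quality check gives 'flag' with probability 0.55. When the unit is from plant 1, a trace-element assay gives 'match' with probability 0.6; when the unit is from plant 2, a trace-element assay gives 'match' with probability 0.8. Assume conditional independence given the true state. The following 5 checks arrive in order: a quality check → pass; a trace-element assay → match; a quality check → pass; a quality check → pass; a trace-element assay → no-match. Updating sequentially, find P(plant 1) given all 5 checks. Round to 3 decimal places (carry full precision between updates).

0.939

After a quality check='pass': P(plant 1) = 0.55·0.8500 / (0.55·0.8500 + 0.45·0.1500) ≈ 0.8738
After a trace-element assay='match': P(plant 1) = 0.6·0.8738 / (0.6·0.8738 + 0.8·0.1262) ≈ 0.8386
After a quality check='pass': P(plant 1) = 0.55·0.8386 / (0.55·0.8386 + 0.45·0.1614) ≈ 0.8639
After a quality check='pass': P(plant 1) = 0.55·0.8639 / (0.55·0.8639 + 0.45·0.1361) ≈ 0.8858
After a trace-element assay='no-match': P(plant 1) = 0.4·0.8858 / (0.4·0.8858 + 0.2·0.1142) ≈ 0.9395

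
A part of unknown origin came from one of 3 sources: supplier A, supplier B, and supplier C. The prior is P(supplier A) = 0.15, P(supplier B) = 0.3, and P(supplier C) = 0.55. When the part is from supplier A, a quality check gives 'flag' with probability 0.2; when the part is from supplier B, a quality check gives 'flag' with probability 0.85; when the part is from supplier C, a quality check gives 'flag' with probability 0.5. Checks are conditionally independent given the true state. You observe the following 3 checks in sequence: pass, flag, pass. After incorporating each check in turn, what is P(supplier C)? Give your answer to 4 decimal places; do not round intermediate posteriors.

0.7338

After 'pass': normaliser = 0.8·0.1500 + 0.15·0.3000 + 0.5·0.5500; P(supplier A) ≈ 0.2727, P(supplier B) ≈ 0.1023, P(supplier C) ≈ 0.6250
After 'flag': normaliser = 0.2·0.2727 + 0.85·0.1023 + 0.5·0.6250; P(supplier A) ≈ 0.1202, P(supplier B) ≈ 0.1915, P(supplier C) ≈ 0.6884
After 'pass': normaliser = 0.8·0.1202 + 0.15·0.1915 + 0.5·0.6884; P(supplier A) ≈ 0.2049, P(supplier B) ≈ 0.0612, P(supplier C) ≈ 0.7338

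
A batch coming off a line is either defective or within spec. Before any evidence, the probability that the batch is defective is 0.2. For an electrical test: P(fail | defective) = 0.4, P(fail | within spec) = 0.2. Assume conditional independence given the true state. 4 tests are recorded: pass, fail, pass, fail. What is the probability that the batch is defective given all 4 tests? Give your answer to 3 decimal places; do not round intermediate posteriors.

Apply Bayes' rule sequentially, carrying P(defective) forward.
After 'pass': P(defective) = 0.6·0.2000 / (0.6·0.2000 + 0.8·0.8000) ≈ 0.1579
After 'fail': P(defective) = 0.4·0.1579 / (0.4·0.1579 + 0.2·0.8421) ≈ 0.2727
After 'pass': P(defective) = 0.6·0.2727 / (0.6·0.2727 + 0.8·0.7273) ≈ 0.2195
After 'fail': P(defective) = 0.4·0.2195 / (0.4·0.2195 + 0.2·0.7805) ≈ 0.3600

0.360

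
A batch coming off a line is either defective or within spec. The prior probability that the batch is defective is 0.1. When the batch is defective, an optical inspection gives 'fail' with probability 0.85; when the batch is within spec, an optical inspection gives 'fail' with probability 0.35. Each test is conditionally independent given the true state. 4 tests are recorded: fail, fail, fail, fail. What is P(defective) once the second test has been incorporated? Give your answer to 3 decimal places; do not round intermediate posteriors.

After 'fail': P(defective) = 0.85·0.1000 / (0.85·0.1000 + 0.35·0.9000) ≈ 0.2125
After 'fail': P(defective) = 0.85·0.2125 / (0.85·0.2125 + 0.35·0.7875) ≈ 0.3959

0.396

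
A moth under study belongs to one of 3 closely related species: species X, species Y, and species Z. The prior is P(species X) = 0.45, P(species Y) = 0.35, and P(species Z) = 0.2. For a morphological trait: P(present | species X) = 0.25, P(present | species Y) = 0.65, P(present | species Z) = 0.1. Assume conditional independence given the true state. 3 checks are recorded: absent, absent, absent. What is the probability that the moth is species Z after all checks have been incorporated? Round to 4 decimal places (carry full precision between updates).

Each posterior becomes the prior for the next update.
After 'absent': normaliser = 0.75·0.4500 + 0.35·0.3500 + 0.9·0.2000; P(species X) ≈ 0.5273, P(species Y) ≈ 0.1914, P(species Z) ≈ 0.2812
After 'absent': normaliser = 0.75·0.5273 + 0.35·0.1914 + 0.9·0.2812; P(species X) ≈ 0.5527, P(species Y) ≈ 0.0936, P(species Z) ≈ 0.3537
After 'absent': normaliser = 0.75·0.5527 + 0.35·0.0936 + 0.9·0.3537; P(species X) ≈ 0.5414, P(species Y) ≈ 0.0428, P(species Z) ≈ 0.4158

0.4158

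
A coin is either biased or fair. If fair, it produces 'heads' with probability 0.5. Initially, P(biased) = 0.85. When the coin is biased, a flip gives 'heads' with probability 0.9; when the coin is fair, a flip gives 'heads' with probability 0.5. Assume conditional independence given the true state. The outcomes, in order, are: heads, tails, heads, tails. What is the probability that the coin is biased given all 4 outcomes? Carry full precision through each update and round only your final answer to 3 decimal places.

0.423

After 'heads': P(biased) = 0.9·0.8500 / (0.9·0.8500 + 0.5·0.1500) ≈ 0.9107
After 'tails': P(biased) = 0.1·0.9107 / (0.1·0.9107 + 0.5·0.0893) ≈ 0.6711
After 'heads': P(biased) = 0.9·0.6711 / (0.9·0.6711 + 0.5·0.3289) ≈ 0.7860
After 'tails': P(biased) = 0.1·0.7860 / (0.1·0.7860 + 0.5·0.2140) ≈ 0.4234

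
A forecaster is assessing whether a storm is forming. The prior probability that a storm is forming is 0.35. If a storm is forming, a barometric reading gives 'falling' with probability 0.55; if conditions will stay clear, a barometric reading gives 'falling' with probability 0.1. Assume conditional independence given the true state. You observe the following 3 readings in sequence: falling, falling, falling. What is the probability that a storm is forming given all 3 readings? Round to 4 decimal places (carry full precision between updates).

After 'falling': P(storm) = 0.55·0.3500 / (0.55·0.3500 + 0.1·0.6500) ≈ 0.7476
After 'falling': P(storm) = 0.55·0.7476 / (0.55·0.7476 + 0.1·0.2524) ≈ 0.9422
After 'falling': P(storm) = 0.55·0.9422 / (0.55·0.9422 + 0.1·0.0578) ≈ 0.9890

0.9890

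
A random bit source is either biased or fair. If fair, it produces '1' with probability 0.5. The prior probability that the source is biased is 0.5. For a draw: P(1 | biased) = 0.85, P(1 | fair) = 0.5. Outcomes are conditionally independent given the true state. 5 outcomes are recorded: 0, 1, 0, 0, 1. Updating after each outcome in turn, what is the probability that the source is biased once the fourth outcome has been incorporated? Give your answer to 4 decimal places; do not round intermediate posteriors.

Apply Bayes' rule sequentially, carrying P(biased) forward.
After '0': P(biased) = 0.15·0.5000 / (0.15·0.5000 + 0.5·0.5000) ≈ 0.2308
After '1': P(biased) = 0.85·0.2308 / (0.85·0.2308 + 0.5·0.7692) ≈ 0.3377
After '0': P(biased) = 0.15·0.3377 / (0.15·0.3377 + 0.5·0.6623) ≈ 0.1327
After '0': P(biased) = 0.15·0.1327 / (0.15·0.1327 + 0.5·0.8673) ≈ 0.0439

0.0439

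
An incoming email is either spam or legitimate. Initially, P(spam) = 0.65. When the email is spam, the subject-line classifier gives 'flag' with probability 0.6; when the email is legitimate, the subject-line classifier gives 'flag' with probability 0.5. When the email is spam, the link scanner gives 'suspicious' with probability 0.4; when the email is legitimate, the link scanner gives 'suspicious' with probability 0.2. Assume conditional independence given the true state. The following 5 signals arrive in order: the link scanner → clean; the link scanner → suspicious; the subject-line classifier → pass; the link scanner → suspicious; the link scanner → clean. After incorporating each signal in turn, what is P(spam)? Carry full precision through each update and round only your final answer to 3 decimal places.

After the link scanner='clean': P(spam) = 0.6·0.6500 / (0.6·0.6500 + 0.8·0.3500) ≈ 0.5821
After the link scanner='suspicious': P(spam) = 0.4·0.5821 / (0.4·0.5821 + 0.2·0.4179) ≈ 0.7358
After the subject-line classifier='pass': P(spam) = 0.4·0.7358 / (0.4·0.7358 + 0.5·0.2642) ≈ 0.6903
After the link scanner='suspicious': P(spam) = 0.4·0.6903 / (0.4·0.6903 + 0.2·0.3097) ≈ 0.8168
After the link scanner='clean': P(spam) = 0.6·0.8168 / (0.6·0.8168 + 0.8·0.1832) ≈ 0.7697

0.770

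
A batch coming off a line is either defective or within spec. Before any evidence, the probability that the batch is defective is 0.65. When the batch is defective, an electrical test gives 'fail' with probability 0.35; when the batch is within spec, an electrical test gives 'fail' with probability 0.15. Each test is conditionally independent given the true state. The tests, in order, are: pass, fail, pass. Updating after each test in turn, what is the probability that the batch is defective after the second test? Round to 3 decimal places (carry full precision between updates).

0.768

After 'pass': P(defective) = 0.65·0.6500 / (0.65·0.6500 + 0.85·0.3500) ≈ 0.5868
After 'fail': P(defective) = 0.35·0.5868 / (0.35·0.5868 + 0.15·0.4132) ≈ 0.7682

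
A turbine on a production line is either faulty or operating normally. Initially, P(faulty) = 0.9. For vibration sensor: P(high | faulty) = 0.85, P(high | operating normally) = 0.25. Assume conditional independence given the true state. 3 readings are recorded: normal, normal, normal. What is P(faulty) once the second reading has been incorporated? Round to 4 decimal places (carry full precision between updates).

After 'normal': P(faulty) = 0.15·0.9000 / (0.15·0.9000 + 0.75·0.1000) ≈ 0.6429
After 'normal': P(faulty) = 0.15·0.6429 / (0.15·0.6429 + 0.75·0.3571) ≈ 0.2647

0.2647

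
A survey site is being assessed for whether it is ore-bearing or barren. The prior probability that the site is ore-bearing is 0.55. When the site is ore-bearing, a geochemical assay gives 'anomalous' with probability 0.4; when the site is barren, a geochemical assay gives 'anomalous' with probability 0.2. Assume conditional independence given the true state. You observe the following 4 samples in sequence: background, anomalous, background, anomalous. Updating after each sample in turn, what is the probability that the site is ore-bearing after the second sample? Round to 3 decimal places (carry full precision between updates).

0.647

After 'background': P(ore) = 0.6·0.5500 / (0.6·0.5500 + 0.8·0.4500) ≈ 0.4783
After 'anomalous': P(ore) = 0.4·0.4783 / (0.4·0.4783 + 0.2·0.5217) ≈ 0.6471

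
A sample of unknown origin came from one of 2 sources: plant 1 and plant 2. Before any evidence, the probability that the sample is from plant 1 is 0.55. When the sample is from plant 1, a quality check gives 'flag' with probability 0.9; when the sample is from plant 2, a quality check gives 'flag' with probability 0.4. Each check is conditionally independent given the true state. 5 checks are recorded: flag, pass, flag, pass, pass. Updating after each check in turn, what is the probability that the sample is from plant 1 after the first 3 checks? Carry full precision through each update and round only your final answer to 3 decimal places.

0.508

Apply Bayes' rule sequentially, carrying P(plant 1) forward.
After 'flag': P(plant 1) = 0.9·0.5500 / (0.9·0.5500 + 0.4·0.4500) ≈ 0.7333
After 'pass': P(plant 1) = 0.1·0.7333 / (0.1·0.7333 + 0.6·0.2667) ≈ 0.3143
After 'flag': P(plant 1) = 0.9·0.3143 / (0.9·0.3143 + 0.4·0.6857) ≈ 0.5077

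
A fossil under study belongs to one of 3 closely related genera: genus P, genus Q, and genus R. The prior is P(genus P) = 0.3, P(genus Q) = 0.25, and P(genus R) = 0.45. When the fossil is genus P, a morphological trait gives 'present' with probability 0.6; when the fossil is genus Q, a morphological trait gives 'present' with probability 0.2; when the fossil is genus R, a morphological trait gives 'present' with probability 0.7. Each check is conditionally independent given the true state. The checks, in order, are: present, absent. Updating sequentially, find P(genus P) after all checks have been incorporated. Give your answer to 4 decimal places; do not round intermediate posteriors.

After 'present': normaliser = 0.6·0.3000 + 0.2·0.2500 + 0.7·0.4500; P(genus P) ≈ 0.3303, P(genus Q) ≈ 0.0917, P(genus R) ≈ 0.5780
After 'absent': normaliser = 0.4·0.3303 + 0.8·0.0917 + 0.3·0.5780; P(genus P) ≈ 0.3487, P(genus Q) ≈ 0.1937, P(genus R) ≈ 0.4576

0.3487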